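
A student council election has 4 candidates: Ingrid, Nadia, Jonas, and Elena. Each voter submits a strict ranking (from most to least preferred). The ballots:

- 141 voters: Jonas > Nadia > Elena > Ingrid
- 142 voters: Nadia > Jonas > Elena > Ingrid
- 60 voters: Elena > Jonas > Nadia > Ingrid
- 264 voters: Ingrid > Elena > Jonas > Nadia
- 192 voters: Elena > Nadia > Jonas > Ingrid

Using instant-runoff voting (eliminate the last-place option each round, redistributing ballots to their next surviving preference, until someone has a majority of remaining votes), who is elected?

Round 1: Ingrid 264, Nadia 142, Jonas 141, Elena 252. Eliminate Jonas.
Round 2: Ingrid 264, Nadia 283, Elena 252. Eliminate Elena.
Round 3: Ingrid 264, Nadia 535. Nadia has a majority.

Nadia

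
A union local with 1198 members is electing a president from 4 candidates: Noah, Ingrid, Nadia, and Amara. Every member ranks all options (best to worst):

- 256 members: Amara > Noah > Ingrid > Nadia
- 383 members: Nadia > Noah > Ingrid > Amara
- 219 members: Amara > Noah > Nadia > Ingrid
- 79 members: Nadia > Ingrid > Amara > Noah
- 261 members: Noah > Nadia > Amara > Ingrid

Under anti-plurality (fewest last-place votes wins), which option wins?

Noah

Last-place votes: Noah 79, Ingrid 480, Nadia 256, Amara 383.
Noah is ranked last by the fewest voters, so Noah wins.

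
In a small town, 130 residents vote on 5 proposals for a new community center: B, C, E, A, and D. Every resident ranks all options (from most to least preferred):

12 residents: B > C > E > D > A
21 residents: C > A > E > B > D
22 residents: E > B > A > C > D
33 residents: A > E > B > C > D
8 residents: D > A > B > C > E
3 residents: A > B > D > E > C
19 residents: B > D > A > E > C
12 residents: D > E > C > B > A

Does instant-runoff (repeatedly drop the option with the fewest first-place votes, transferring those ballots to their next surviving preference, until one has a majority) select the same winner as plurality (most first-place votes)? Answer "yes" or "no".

Instant-runoff — R1 B 31, C 21, E 22, A 36, D 20 (D out); R2 B 31, C 21, E 34, A 44 (C out); R3 B 31, E 34, A 65 (B out); R4 E 46, A 84 (A winner). Winner: A.
Plurality — first-place votes: B 31, C 21, E 22, A 36, D 20. Winner: A.
The two methods agree.

yes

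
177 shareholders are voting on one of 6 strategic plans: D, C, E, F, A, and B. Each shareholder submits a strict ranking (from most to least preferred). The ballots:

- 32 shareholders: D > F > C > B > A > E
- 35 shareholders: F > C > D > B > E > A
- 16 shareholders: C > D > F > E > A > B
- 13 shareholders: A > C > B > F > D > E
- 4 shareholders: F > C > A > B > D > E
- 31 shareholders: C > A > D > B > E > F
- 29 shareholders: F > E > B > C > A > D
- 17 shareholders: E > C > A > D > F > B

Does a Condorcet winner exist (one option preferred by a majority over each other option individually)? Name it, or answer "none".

none

Checking pairwise contests:
C beats D 145–32.
F beats C 100–77.
D beats E 131–46.
D beats F 96–81.
C beats A 164–13.
D beats B 131–46.
Every option loses at least one head-to-head, so there is no Condorcet winner.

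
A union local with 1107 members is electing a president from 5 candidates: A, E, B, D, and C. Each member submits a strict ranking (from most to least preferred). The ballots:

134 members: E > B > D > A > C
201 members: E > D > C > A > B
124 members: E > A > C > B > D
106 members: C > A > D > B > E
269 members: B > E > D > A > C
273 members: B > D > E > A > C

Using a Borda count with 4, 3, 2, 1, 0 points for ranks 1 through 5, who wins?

A: 134·1 + 201·1 + 124·3 + 106·3 + 269·1 + 273·1 = 1567
E: 134·4 + 201·4 + 124·4 + 106·0 + 269·3 + 273·2 = 3189
B: 134·3 + 201·0 + 124·1 + 106·1 + 269·4 + 273·4 = 2800
D: 134·2 + 201·3 + 124·0 + 106·2 + 269·2 + 273·3 = 2440
C: 134·0 + 201·2 + 124·2 + 106·4 + 269·0 + 273·0 = 1074
E has the highest Borda score (3189).

E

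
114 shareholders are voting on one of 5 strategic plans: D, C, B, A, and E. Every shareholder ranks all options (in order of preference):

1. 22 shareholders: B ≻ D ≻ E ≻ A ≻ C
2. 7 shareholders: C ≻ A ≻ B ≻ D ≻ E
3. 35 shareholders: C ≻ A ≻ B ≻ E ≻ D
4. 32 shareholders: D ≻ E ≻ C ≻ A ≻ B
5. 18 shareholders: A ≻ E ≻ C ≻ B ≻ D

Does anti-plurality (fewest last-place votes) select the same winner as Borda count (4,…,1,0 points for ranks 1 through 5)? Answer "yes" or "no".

no

Anti-plurality — last-place votes: D 53, C 22, B 32, A 0, E 7. Winner: A.
Borda — scores: D 201, C 268, B 190, A 252, E 229. Winner: C.
The two methods disagree.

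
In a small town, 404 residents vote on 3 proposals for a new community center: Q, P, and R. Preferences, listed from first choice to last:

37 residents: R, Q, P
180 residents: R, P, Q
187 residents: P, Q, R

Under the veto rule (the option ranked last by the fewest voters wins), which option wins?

P

Last-place votes: Q 180, P 37, R 187.
P is ranked last by the fewest voters, so P wins.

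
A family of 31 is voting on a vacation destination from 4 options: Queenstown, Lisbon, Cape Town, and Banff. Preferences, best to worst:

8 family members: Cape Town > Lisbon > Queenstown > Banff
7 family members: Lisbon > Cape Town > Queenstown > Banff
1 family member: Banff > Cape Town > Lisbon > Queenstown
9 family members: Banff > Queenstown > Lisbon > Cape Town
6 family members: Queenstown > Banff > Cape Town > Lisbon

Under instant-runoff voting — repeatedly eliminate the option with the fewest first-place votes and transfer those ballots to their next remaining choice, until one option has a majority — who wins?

Round 1: Queenstown 6, Lisbon 7, Cape Town 8, Banff 10. Eliminate Queenstown.
Round 2: Lisbon 7, Cape Town 8, Banff 16. Banff has a majority.

Banff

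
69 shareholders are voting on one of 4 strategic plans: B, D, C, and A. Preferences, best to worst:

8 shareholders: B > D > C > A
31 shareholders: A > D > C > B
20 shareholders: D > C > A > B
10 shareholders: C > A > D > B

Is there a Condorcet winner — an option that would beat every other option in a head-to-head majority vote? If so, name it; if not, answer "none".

none

Checking pairwise contests:
D beats B 61–8.
A beats D 41–28.
D beats C 59–10.
C beats A 38–31.
Every option loses at least one head-to-head, so there is no Condorcet winner.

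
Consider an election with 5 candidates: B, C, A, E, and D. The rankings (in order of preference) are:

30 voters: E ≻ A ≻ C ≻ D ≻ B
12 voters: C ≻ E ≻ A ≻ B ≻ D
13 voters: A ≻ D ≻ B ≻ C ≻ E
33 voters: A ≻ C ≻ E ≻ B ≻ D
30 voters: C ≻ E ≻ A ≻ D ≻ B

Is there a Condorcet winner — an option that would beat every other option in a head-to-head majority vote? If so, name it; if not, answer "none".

Checking pairwise contests:
C beats B 105–13.
A beats C 76–42.
E beats A 72–46.
C beats E 88–30.
C beats D 105–13.
Every option loses at least one head-to-head, so there is no Condorcet winner.

none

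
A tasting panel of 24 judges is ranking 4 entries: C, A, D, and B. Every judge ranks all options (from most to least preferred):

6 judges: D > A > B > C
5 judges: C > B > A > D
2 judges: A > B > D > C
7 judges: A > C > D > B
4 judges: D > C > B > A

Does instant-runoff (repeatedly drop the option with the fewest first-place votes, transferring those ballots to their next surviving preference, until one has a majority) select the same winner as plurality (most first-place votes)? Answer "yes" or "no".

no

Instant-runoff — R1 C 5, A 9, D 10, B 0 (B out); R2 C 5, A 9, D 10 (C out); R3 A 14, D 10 (A winner). Winner: A.
Plurality — first-place votes: C 5, A 9, D 10, B 0. Winner: D.
The two methods disagree.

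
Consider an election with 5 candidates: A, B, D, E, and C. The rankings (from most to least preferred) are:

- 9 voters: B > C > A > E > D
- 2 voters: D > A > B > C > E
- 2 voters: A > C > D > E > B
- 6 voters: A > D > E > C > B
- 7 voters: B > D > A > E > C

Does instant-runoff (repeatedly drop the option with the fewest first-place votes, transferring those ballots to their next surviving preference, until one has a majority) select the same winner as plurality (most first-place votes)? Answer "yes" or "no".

yes

Instant-runoff — R1 A 8, B 16, D 2, E 0, C 0 (B winner). Winner: B.
Plurality — first-place votes: A 8, B 16, D 2, E 0, C 0. Winner: B.
The two methods agree.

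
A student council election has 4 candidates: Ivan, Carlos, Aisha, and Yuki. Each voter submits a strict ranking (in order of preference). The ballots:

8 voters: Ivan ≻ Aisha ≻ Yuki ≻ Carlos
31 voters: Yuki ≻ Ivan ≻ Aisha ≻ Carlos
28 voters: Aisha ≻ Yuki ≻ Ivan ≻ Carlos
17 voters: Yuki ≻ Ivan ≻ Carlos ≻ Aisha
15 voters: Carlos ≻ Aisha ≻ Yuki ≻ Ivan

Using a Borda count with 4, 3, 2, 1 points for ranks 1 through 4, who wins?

Ivan: 8·4 + 31·3 + 28·2 + 17·3 + 15·1 = 247
Carlos: 8·1 + 31·1 + 28·1 + 17·2 + 15·4 = 161
Aisha: 8·3 + 31·2 + 28·4 + 17·1 + 15·3 = 260
Yuki: 8·2 + 31·4 + 28·3 + 17·4 + 15·2 = 322
Yuki has the highest Borda score (322).

Yuki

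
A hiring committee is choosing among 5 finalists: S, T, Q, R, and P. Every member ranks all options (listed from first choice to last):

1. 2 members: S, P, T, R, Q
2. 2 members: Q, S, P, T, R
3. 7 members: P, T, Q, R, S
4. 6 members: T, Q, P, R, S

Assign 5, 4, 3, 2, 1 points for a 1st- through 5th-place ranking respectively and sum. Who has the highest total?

T

S: 2·5 + 2·4 + 7·1 + 6·1 = 31
T: 2·3 + 2·2 + 7·4 + 6·5 = 68
Q: 2·1 + 2·5 + 7·3 + 6·4 = 57
R: 2·2 + 2·1 + 7·2 + 6·2 = 32
P: 2·4 + 2·3 + 7·5 + 6·3 = 67
T has the highest Borda score (68).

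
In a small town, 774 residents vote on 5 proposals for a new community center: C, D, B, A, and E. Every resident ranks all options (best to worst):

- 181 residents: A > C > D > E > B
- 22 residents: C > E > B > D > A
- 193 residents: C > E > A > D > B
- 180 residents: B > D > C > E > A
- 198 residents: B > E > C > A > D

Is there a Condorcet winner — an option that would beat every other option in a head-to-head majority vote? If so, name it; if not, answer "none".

C vs D: 594–180 for C.
C vs B: 396–378 for C.
C vs A: 593–181 for C.
C vs E: 576–198 for C.
C beats every other option head-to-head.

C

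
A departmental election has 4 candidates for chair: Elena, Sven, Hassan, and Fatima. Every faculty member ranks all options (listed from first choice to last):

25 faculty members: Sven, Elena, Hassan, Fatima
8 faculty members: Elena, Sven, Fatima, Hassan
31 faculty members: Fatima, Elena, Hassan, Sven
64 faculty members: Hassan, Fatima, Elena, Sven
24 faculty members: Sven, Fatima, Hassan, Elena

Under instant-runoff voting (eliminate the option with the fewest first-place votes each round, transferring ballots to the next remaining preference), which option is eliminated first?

Round 1: Elena 8, Sven 49, Hassan 64, Fatima 31. Eliminate Elena.

Elena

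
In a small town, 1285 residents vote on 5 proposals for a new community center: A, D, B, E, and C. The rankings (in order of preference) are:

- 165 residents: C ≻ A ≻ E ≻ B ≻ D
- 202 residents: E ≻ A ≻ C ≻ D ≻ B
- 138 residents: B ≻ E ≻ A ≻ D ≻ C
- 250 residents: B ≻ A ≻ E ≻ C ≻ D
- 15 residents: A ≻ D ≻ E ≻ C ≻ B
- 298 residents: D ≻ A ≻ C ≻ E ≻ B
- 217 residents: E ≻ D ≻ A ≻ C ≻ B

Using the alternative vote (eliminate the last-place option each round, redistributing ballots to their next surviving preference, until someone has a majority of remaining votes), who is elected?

Round 1: A 15, D 298, B 388, E 419, C 165. Eliminate A.
Round 2: D 313, B 388, E 419, C 165. Eliminate C.
Round 3: D 313, B 388, E 584. Eliminate D.
Round 4: B 388, E 897. E has a majority.

E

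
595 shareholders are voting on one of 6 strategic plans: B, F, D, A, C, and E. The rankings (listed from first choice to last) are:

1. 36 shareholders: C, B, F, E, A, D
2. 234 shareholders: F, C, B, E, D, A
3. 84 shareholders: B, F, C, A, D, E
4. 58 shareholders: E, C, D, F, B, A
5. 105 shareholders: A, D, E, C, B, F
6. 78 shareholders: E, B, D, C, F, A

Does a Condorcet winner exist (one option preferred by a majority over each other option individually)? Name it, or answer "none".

none

Checking pairwise contests:
C beats B 433–162.
B beats F 303–292.
B beats D 432–163.
B beats A 490–105.
F beats C 318–277.
B beats E 354–241.
Every option loses at least one head-to-head, so there is no Condorcet winner.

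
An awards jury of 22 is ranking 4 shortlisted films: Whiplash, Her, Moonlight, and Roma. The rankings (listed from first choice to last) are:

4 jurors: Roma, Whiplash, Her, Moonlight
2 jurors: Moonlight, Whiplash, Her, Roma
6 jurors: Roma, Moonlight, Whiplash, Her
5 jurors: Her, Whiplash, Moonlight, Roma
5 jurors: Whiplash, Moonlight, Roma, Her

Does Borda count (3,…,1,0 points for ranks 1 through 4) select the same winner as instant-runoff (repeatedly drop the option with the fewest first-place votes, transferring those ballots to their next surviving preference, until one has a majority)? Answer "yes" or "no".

Borda — scores: Whiplash 43, Her 21, Moonlight 33, Roma 35. Winner: Whiplash.
Instant-runoff — R1 Whiplash 5, Her 5, Moonlight 2, Roma 10 (Moonlight out); R2 Whiplash 7, Her 5, Roma 10 (Her out); R3 Whiplash 12, Roma 10 (Whiplash winner). Winner: Whiplash.
The two methods agree.

yes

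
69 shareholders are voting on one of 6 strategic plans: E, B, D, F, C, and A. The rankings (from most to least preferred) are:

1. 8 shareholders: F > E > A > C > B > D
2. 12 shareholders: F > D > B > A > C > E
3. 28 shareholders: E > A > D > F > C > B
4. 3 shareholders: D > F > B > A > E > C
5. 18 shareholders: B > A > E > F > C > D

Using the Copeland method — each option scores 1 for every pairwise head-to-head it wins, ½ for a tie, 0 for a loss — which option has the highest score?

E

E: beats B, D, F, C, and A → score 5.
B: loses to E, D, F, C, and A → score 0.
D: beats B and C; loses to E, F, and A → score 2.
F: beats B, D, and C; loses to E and A → score 3.
C: beats B; loses to E, D, F, and A → score 1.
A: beats B, D, F, and C; loses to E → score 4.
E has the best pairwise record.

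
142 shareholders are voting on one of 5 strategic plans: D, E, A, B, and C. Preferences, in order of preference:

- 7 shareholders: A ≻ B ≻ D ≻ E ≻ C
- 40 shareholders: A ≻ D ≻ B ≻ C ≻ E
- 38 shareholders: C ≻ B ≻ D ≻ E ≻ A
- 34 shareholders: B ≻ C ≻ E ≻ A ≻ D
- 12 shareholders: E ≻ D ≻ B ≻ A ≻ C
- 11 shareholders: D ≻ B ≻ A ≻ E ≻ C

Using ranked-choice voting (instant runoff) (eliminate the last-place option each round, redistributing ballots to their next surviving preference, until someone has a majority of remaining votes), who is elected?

B

Round 1: D 11, E 12, A 47, B 34, C 38. Eliminate D.
Round 2: E 12, A 47, B 45, C 38. Eliminate E.
Round 3: A 47, B 57, C 38. Eliminate C.
Round 4: A 47, B 95. B has a majority.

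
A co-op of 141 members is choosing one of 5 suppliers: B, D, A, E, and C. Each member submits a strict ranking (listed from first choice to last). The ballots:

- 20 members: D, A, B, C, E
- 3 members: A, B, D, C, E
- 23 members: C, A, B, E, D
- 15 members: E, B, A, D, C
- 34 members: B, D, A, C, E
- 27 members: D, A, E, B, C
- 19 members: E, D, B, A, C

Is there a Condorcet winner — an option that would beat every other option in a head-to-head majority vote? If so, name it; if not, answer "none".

Checking pairwise contests:
A beats B 73–68.
B beats D 75–66.
D beats A 100–41.
B beats E 80–61.
B beats C 118–23.
Every option loses at least one head-to-head, so there is no Condorcet winner.

none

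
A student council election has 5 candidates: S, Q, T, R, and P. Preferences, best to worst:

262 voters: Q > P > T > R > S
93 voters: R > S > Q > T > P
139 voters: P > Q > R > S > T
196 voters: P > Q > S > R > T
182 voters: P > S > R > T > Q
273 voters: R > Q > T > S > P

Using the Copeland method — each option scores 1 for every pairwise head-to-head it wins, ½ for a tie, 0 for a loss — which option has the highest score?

Q

S: beats T; loses to Q, R, and P → score 1.
Q: beats S, T, R, and P → score 4.
T: loses to S, Q, R, and P → score 0.
R: beats S and T; loses to Q and P → score 2.
P: beats S, T, and R; loses to Q → score 3.
Q has the best pairwise record.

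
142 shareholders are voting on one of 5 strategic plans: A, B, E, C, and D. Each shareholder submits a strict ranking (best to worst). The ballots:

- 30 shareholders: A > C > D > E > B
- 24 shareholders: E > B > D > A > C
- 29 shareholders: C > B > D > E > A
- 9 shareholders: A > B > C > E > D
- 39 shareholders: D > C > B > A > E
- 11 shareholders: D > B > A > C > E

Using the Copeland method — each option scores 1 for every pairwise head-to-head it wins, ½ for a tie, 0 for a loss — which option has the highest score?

A: beats E and C; loses to B and D → score 2.
B: beats A and E; loses to C and D → score 2.
E: loses to A, B, C, and D → score 0.
C: beats B and E; loses to A and D → score 2.
D: beats A, B, E, and C → score 4.
D has the best pairwise record.

D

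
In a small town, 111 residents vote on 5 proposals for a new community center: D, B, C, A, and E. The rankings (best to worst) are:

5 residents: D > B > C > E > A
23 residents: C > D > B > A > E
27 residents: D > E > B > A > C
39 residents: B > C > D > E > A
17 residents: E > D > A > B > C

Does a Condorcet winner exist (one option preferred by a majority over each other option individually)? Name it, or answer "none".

Checking pairwise contests:
C beats D 62–49.
D beats B 72–39.
B beats C 88–23.
D beats A 111–0.
D beats E 94–17.
Every option loses at least one head-to-head, so there is no Condorcet winner.

none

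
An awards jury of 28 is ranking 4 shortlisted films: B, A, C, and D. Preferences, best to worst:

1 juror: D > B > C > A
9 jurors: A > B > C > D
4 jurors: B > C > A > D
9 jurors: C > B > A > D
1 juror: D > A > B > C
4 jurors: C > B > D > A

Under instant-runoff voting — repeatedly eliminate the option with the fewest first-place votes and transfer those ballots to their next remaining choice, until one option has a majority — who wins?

Round 1: B 4, A 9, C 13, D 2. Eliminate D.
Round 2: B 5, A 10, C 13. Eliminate B.
Round 3: A 10, C 18. C has a majority.

C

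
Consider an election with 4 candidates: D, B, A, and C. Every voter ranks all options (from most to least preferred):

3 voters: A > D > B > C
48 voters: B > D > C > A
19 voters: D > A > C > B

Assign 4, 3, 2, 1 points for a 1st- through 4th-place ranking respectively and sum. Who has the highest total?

D

D: 3·3 + 48·3 + 19·4 = 229
B: 3·2 + 48·4 + 19·1 = 217
A: 3·4 + 48·1 + 19·3 = 117
C: 3·1 + 48·2 + 19·2 = 137
D has the highest Borda score (229).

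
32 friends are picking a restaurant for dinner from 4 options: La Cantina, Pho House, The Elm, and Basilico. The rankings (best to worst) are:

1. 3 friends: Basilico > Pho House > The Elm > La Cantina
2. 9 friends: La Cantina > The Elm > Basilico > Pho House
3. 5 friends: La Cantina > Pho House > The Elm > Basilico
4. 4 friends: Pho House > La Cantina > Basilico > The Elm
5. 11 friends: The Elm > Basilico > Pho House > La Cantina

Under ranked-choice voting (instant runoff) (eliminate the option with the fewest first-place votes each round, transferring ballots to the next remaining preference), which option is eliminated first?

Round 1: La Cantina 14, Pho House 4, The Elm 11, Basilico 3. Eliminate Basilico.

Basilico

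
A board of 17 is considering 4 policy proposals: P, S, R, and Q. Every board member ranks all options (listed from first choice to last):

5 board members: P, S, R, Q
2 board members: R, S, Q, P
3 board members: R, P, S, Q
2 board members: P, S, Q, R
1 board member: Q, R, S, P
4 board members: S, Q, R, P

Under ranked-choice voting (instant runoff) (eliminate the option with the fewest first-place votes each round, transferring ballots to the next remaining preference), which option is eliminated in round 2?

Round 1: P 7, S 4, R 5, Q 1. Eliminate Q.
Round 2: P 7, S 4, R 6. Eliminate S.

S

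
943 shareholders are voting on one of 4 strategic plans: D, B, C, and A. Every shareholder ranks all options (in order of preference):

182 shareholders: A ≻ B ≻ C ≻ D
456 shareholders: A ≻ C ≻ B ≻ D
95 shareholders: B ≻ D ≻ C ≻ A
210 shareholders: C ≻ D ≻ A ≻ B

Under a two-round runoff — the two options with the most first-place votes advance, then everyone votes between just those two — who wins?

A

Round 1 first-place votes: D 0, B 95, C 210, A 638.
A and C advance.
Runoff: A is preferred to C by 638 voters; C by 305.
A wins the runoff.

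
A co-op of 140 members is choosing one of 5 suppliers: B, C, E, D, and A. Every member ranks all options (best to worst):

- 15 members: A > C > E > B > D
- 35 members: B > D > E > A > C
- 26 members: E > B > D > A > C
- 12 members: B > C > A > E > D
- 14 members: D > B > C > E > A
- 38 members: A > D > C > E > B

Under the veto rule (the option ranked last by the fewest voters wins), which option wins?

Last-place votes: B 38, C 61, E 0, D 27, A 14.
E is ranked last by the fewest voters, so E wins.

E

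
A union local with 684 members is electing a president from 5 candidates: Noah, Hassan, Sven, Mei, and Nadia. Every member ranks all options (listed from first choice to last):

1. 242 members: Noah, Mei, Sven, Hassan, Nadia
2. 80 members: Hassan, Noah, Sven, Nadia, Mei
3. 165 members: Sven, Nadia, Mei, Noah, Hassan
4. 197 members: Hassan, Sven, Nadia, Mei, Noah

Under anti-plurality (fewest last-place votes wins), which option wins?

Sven

Last-place votes: Noah 197, Hassan 165, Sven 0, Mei 80, Nadia 242.
Sven is ranked last by the fewest voters, so Sven wins.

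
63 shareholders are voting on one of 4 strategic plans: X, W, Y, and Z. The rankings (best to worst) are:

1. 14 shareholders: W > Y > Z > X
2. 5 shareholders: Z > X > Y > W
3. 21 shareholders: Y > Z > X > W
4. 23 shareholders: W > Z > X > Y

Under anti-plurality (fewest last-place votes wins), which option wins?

Z

Last-place votes: X 14, W 26, Y 23, Z 0.
Z is ranked last by the fewest voters, so Z wins.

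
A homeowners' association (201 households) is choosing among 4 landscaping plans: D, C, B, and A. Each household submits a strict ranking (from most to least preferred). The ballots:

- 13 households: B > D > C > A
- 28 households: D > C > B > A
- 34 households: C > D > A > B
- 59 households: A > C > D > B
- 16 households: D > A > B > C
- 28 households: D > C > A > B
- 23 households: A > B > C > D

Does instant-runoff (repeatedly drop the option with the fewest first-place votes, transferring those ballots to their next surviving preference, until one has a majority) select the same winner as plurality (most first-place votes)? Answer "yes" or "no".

Instant-runoff — R1 D 72, C 34, B 13, A 82 (B out); R2 D 85, C 34, A 82 (C out); R3 D 119, A 82 (D winner). Winner: D.
Plurality — first-place votes: D 72, C 34, B 13, A 82. Winner: A.
The two methods disagree.

no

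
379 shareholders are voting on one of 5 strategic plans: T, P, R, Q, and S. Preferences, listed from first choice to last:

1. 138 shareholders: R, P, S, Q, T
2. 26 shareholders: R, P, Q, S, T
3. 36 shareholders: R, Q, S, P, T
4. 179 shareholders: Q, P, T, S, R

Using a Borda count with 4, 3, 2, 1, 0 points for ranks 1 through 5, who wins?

P

T: 138·0 + 26·0 + 36·0 + 179·2 = 358
P: 138·3 + 26·3 + 36·1 + 179·3 = 1065
R: 138·4 + 26·4 + 36·4 + 179·0 = 800
Q: 138·1 + 26·2 + 36·3 + 179·4 = 1014
S: 138·2 + 26·1 + 36·2 + 179·1 = 553
P has the highest Borda score (1065).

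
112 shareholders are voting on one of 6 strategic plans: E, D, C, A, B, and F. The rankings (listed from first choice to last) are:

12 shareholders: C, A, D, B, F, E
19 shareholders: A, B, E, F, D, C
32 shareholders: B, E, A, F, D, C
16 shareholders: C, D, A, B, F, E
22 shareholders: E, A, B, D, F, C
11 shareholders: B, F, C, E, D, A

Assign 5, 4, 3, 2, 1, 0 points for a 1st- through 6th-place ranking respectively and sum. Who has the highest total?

B

E: 12·0 + 19·3 + 32·4 + 16·0 + 22·5 + 11·2 = 317
D: 12·3 + 19·1 + 32·1 + 16·4 + 22·2 + 11·1 = 206
C: 12·5 + 19·0 + 32·0 + 16·5 + 22·0 + 11·3 = 173
A: 12·4 + 19·5 + 32·3 + 16·3 + 22·4 + 11·0 = 375
B: 12·2 + 19·4 + 32·5 + 16·2 + 22·3 + 11·5 = 413
F: 12·1 + 19·2 + 32·2 + 16·1 + 22·1 + 11·4 = 196
B has the highest Borda score (413).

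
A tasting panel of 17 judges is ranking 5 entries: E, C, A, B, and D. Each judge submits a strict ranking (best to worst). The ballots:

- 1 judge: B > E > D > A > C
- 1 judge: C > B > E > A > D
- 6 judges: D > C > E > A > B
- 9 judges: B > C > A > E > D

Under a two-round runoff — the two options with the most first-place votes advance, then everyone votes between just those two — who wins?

B

Round 1 first-place votes: E 0, C 1, A 0, B 10, D 6.
B and D advance.
Runoff: B is preferred to D by 11 voters; D by 6.
B wins the runoff.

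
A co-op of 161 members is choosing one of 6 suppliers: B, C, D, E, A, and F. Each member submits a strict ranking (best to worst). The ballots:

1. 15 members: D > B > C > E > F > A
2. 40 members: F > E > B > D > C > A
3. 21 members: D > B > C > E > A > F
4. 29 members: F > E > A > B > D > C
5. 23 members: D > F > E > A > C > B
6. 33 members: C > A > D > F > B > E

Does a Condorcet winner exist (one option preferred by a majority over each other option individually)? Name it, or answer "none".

D

D vs B: 92–69 for D.
D vs C: 128–33 for D.
D vs E: 92–69 for D.
D vs A: 99–62 for D.
D vs F: 92–69 for D.
D beats every other option head-to-head.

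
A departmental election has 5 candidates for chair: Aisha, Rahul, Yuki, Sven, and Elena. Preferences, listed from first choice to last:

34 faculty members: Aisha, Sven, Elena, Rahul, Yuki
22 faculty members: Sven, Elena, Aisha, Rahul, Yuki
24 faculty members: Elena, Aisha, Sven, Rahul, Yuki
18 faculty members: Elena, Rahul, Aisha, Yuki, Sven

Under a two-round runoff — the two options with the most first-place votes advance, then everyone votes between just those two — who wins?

Elena

Round 1 first-place votes: Aisha 34, Rahul 0, Yuki 0, Sven 22, Elena 42.
Elena and Aisha advance.
Runoff: Elena is preferred to Aisha by 64 voters; Aisha by 34.
Elena wins the runoff.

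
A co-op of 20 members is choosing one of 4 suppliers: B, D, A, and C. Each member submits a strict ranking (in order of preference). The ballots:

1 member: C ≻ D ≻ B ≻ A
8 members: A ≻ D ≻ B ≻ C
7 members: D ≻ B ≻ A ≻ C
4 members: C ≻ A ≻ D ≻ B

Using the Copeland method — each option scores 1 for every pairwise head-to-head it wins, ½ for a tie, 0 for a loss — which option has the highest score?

B: beats C; loses to D and A → score 1.
D: beats B and C; loses to A → score 2.
A: beats B, D, and C → score 3.
C: loses to B, D, and A → score 0.
A has the best pairwise record.

A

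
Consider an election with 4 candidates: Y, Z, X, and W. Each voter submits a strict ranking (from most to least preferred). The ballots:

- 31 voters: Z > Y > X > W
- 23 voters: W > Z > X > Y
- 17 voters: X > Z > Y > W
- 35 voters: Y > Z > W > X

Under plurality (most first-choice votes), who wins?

First-place votes: Y 35, Z 31, X 17, W 23.
Y has the most first-place votes.

Y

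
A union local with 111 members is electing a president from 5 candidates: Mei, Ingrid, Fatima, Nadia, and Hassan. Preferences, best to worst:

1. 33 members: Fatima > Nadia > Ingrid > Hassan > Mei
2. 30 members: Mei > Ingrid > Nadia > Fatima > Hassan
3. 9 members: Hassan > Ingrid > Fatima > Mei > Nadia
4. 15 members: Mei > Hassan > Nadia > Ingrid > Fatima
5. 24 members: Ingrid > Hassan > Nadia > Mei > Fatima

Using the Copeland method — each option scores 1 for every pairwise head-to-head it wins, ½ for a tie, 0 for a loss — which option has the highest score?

Ingrid

Mei: beats Fatima; loses to Ingrid, Nadia, and Hassan → score 1.
Ingrid: beats Mei, Fatima, Nadia, and Hassan → score 4.
Fatima: beats Hassan; loses to Mei, Ingrid, and Nadia → score 1.
Nadia: beats Mei, Fatima, and Hassan; loses to Ingrid → score 3.
Hassan: beats Mei; loses to Ingrid, Fatima, and Nadia → score 1.
Ingrid has the best pairwise record.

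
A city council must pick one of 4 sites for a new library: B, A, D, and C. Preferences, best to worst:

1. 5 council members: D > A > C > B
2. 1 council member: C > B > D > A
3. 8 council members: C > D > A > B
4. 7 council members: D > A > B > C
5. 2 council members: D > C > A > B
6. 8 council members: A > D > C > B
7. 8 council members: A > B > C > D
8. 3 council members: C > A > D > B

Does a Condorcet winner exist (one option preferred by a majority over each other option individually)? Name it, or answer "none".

D vs B: 33–9 for D.
D vs A: 23–19 for D.
D vs C: 22–20 for D.
D beats every other option head-to-head.

D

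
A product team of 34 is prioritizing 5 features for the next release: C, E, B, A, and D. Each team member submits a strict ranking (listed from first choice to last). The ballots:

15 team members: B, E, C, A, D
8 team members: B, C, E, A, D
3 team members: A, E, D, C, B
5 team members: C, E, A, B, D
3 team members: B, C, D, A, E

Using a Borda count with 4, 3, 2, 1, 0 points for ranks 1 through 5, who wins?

C: 15·2 + 8·3 + 3·1 + 5·4 + 3·3 = 86
E: 15·3 + 8·2 + 3·3 + 5·3 + 3·0 = 85
B: 15·4 + 8·4 + 3·0 + 5·1 + 3·4 = 109
A: 15·1 + 8·1 + 3·4 + 5·2 + 3·1 = 48
D: 15·0 + 8·0 + 3·2 + 5·0 + 3·2 = 12
B has the highest Borda score (109).

B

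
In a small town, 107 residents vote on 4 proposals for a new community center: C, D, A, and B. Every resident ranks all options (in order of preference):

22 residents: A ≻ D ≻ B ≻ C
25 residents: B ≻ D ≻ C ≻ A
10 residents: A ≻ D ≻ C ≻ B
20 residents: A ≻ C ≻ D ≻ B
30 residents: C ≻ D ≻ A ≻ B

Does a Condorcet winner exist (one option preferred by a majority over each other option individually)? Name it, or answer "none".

D vs C: 57–50 for D.
D vs A: 55–52 for D.
D vs B: 82–25 for D.
D beats every other option head-to-head.

D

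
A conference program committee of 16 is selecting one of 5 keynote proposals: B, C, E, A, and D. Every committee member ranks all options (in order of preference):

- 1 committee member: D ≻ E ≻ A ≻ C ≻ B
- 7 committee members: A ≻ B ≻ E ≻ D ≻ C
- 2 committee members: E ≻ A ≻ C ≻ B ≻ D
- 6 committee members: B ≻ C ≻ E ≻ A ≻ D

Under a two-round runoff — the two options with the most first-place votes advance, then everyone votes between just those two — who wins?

Round 1 first-place votes: B 6, C 0, E 2, A 7, D 1.
A and B advance.
Runoff: A is preferred to B by 10 voters; B by 6.
A wins the runoff.

A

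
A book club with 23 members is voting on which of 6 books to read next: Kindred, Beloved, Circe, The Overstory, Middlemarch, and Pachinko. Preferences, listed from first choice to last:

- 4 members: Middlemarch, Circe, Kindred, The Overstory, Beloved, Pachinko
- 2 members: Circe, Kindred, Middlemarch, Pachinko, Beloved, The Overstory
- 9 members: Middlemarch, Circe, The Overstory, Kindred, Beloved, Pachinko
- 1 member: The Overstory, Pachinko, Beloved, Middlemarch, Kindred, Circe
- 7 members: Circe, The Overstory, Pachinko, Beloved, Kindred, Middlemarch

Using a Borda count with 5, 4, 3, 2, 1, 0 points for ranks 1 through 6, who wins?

Kindred: 4·3 + 2·4 + 9·2 + 1·1 + 7·1 = 46
Beloved: 4·1 + 2·1 + 9·1 + 1·3 + 7·2 = 32
Circe: 4·4 + 2·5 + 9·4 + 1·0 + 7·5 = 97
The Overstory: 4·2 + 2·0 + 9·3 + 1·5 + 7·4 = 68
Middlemarch: 4·5 + 2·3 + 9·5 + 1·2 + 7·0 = 73
Pachinko: 4·0 + 2·2 + 9·0 + 1·4 + 7·3 = 29
Circe has the highest Borda score (97).

Circe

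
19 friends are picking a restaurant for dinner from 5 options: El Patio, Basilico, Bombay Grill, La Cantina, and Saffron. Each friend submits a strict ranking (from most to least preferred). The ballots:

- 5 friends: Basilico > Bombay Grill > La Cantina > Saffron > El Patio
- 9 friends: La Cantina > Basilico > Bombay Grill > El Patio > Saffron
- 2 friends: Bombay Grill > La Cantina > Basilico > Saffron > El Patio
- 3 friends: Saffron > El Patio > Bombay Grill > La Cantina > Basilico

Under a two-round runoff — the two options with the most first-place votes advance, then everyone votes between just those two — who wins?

Round 1 first-place votes: El Patio 0, Basilico 5, Bombay Grill 2, La Cantina 9, Saffron 3.
La Cantina and Basilico advance.
Runoff: La Cantina is preferred to Basilico by 14 voters; Basilico by 5.
La Cantina wins the runoff.

La Cantina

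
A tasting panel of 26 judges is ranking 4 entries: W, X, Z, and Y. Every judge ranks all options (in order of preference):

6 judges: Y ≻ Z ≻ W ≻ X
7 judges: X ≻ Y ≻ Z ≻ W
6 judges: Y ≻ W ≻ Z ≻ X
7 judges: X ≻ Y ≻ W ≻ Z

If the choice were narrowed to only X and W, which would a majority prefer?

Voters preferring X to W: 14; preferring W to X: 12.
X wins the head-to-head.

X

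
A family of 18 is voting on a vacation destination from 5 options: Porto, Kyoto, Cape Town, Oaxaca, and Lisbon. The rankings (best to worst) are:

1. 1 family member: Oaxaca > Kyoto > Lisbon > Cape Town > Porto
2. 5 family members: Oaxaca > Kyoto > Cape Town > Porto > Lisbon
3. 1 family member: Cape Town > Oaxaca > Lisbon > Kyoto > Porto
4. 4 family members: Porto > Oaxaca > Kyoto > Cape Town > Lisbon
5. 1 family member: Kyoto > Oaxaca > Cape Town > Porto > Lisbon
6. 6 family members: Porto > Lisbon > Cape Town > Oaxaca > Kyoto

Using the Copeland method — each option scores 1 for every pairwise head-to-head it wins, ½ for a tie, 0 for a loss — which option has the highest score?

Porto: beats Kyoto, Cape Town, Oaxaca, and Lisbon → score 4.
Kyoto: beats Cape Town and Lisbon; loses to Porto and Oaxaca → score 2.
Cape Town: beats Lisbon; loses to Porto, Kyoto, and Oaxaca → score 1.
Oaxaca: beats Kyoto, Cape Town, and Lisbon; loses to Porto → score 3.
Lisbon: loses to Porto, Kyoto, Cape Town, and Oaxaca → score 0.
Porto has the best pairwise record.

Porto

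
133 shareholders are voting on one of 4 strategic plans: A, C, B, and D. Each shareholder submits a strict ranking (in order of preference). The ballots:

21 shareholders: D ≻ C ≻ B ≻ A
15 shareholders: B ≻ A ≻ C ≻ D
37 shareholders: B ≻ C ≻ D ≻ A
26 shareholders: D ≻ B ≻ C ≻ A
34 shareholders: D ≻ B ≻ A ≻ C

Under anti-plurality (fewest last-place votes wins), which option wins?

Last-place votes: A 84, C 34, B 0, D 15.
B is ranked last by the fewest voters, so B wins.

B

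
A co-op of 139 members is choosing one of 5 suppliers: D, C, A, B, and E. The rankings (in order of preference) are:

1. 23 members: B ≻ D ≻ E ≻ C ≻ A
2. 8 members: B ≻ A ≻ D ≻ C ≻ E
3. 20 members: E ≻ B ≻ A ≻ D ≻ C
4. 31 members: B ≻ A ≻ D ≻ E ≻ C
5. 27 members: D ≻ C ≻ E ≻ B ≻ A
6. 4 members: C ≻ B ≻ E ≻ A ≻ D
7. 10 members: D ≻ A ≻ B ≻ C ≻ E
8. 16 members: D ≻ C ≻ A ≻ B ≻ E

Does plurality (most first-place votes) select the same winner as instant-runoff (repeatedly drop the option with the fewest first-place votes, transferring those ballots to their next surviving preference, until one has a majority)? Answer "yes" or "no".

yes

Plurality — first-place votes: D 53, C 4, A 0, B 62, E 20. Winner: B.
Instant-runoff — R1 D 53, C 4, A 0, B 62, E 20 (A out); R2 D 53, C 4, B 62, E 20 (C out); R3 D 53, B 66, E 20 (E out); R4 D 53, B 86 (B winner). Winner: B.
The two methods agree.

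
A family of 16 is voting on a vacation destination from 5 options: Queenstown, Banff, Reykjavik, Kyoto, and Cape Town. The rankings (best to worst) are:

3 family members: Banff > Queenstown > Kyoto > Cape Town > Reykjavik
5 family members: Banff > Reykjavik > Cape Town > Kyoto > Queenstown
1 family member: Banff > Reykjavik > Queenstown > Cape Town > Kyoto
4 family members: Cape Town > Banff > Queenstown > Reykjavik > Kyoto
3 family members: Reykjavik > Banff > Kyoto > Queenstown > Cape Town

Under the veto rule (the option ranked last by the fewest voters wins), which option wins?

Last-place votes: Queenstown 5, Banff 0, Reykjavik 3, Kyoto 5, Cape Town 3.
Banff is ranked last by the fewest voters, so Banff wins.

Banff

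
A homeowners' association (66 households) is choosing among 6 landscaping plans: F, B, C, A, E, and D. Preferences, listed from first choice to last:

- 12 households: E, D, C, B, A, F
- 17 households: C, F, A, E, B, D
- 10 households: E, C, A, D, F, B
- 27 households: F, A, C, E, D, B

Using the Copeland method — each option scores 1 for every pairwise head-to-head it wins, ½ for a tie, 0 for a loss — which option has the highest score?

C

F: beats B, A, E, and D; loses to C → score 4.
B: loses to F, C, A, E, and D → score 0.
C: beats F, B, A, E, and D → score 5.
A: beats B, E, and D; loses to F and C → score 3.
E: beats B and D; loses to F, C, and A → score 2.
D: beats B; loses to F, C, A, and E → score 1.
C has the best pairwise record.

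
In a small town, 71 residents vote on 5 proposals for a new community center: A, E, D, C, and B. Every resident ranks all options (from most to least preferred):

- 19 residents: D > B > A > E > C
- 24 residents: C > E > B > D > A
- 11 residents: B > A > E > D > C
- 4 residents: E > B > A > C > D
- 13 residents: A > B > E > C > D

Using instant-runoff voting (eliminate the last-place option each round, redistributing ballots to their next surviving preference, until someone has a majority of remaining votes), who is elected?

B

Round 1: A 13, E 4, D 19, C 24, B 11. Eliminate E.
Round 2: A 13, D 19, C 24, B 15. Eliminate A.
Round 3: D 19, C 24, B 28. Eliminate D.
Round 4: C 24, B 47. B has a majority.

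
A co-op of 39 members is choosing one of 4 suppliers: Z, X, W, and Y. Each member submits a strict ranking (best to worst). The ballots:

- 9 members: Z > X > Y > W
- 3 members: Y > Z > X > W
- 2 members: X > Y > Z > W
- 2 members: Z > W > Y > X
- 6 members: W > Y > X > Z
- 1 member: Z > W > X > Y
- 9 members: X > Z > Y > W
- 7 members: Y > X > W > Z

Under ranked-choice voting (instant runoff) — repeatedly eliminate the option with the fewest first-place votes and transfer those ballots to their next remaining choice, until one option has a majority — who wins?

Round 1: Z 12, X 11, W 6, Y 10. Eliminate W.
Round 2: Z 12, X 11, Y 16. Eliminate X.
Round 3: Z 21, Y 18. Z has a majority.

Z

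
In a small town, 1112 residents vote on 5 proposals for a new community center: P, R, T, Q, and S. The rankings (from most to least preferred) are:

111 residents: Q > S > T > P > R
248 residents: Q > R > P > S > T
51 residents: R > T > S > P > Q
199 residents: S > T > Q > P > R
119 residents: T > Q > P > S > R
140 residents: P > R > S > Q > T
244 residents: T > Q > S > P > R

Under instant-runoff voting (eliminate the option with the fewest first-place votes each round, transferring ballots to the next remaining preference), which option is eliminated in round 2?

Round 1: P 140, R 51, T 363, Q 359, S 199. Eliminate R.
Round 2: P 140, T 414, Q 359, S 199. Eliminate P.

P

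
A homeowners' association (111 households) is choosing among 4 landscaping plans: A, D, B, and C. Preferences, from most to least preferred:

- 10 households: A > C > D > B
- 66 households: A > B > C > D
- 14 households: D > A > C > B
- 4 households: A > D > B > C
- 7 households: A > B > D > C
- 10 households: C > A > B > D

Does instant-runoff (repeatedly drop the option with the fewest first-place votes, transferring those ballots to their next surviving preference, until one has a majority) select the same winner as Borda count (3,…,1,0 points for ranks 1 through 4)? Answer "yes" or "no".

yes

Instant-runoff — R1 A 87, D 14, B 0, C 10 (A winner). Winner: A.
Borda — scores: A 309, D 67, B 160, C 130. Winner: A.
The two methods agree.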